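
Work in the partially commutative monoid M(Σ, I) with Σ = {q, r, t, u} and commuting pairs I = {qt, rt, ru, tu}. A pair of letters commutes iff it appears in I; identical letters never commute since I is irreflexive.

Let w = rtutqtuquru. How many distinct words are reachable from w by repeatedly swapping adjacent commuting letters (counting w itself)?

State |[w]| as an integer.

990

drop 0:r onto floor
drop 1:t onto floor
drop 2:u onto floor
drop 3:t onto {1:t}
drop 4:q onto {0:r, 2:u}
drop 5:t onto {3:t}
drop 6:u onto {4:q}
drop 7:q onto {6:u}
drop 8:u onto {7:q}
drop 9:r onto {7:q}
drop 10:u onto {8:u}
ground layer = {0:r, 1:t, 2:u}
drop-orders for the pieces not yet dropped (sum over which currently-grounded one goes next):
  1 to go: {5} 1  {9} 1  {10} 1
  2 to go: {3,5} 1  {5,9} 2  {5,10} 2  {8,10} 1  {9,10} 2
  3 to go: {1,3,5} 1  {3,5,9} 3  {3,5,10} 3  {5,8,10} 3  {5,9,10} 6  {8,9,10} 3
  4 to go: {1,3,5,9} 4  {1,3,5,10} 4  {3,5,8,10} 6  {3,5,9,10} 12  {5,8,9,10} 12  {7,8,9,10} 3
  5 to go: {1,3,5,8,10} 10  {1,3,5,9,10} 20  {3,5,8,9,10} 30  {5,7,8,9,10} 15  {6,7,8,9,10} 3
  6 to go: {1,3,5,8,9,10} 60  {3,5,7,8,9,10} 45  {4,6,7,8,9,10} 3  {5,6,7,8,9,10} 18
  7 to go: {0,4,6,7,8,9,10} 3  {1,3,5,7,8,9,10} 105  {2,4,6,7,8,9,10} 3  {3,5,6,7,8,9,10} 63  {4,5,6,7,8,9,10} 21
  8 to go: {0,2,4,6,7,8,9,10} 6  {0,4,5,6,7,8,9,10} 24  {1,3,5,6,7,8,9,10} 168  {2,4,5,6,7,8,9,10} 24  {3,4,5,6,7,8,9,10} 84
  9 to go: {0,2,4,5,6,7,8,9,10} 54  {0,3,4,5,6,7,8,9,10} 108  {1,3,4,5,6,7,8,9,10} 252  {2,3,4,5,6,7,8,9,10} 108
  if 0:r drops first: 360 orders
  if 1:t drops first: 270 orders
  if 2:u drops first: 360 orders
heap linearizations: 990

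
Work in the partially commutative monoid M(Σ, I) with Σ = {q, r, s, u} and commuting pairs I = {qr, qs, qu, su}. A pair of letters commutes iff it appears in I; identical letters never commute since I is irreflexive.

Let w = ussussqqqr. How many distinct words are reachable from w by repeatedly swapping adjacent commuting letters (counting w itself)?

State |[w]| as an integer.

1800

#0=u has no predecessor
#1=s has no predecessor
#2=s depends on [1:s]
#3=u depends on [0:u]
#4=s depends on [2:s]
#5=s depends on [4:s]
#6=q has no predecessor
#7=q depends on [6:q]
#8=q depends on [7:q]
#9=r depends on [3:u, 5:s]
sources: [0:u, 1:s, 6:q]
N(rest) = Σ N(rest − s) over sources s of rest; N(one piece) = 1:
  size 1 → [8]=1  [9]=1
  size 2 → [3,9]=1  [5,9]=1  [7,8]=1  [8,9]=2
  size 3 → [0,3,9]=1  [3,5,9]=2  [3,8,9]=3  [4,5,9]=1  [5,8,9]=3  [6,7,8]=1  [7,8,9]=3
  size 4 → [0,3,5,9]=3  [0,3,8,9]=4  [2,4,5,9]=1  [3,4,5,9]=3  [3,5,8,9]=8  [3,7,8,9]=6  [4,5,8,9]=4  [5,7,8,9]=6  [6,7,8,9]=4
  size 5 → [0,3,4,5,9]=6  [0,3,5,8,9]=15  [0,3,7,8,9]=10  [1,2,4,5,9]=1  [2,3,4,5,9]=4  [2,4,5,8,9]=5  [3,4,5,8,9]=15  [3,5,7,8,9]=20  [3,6,7,8,9]=10  [4,5,7,8,9]=10  [5,6,7,8,9]=10
  size 6 → [0,2,3,4,5,9]=10  [0,3,4,5,8,9]=36  [0,3,5,7,8,9]=45  [0,3,6,7,8,9]=20  [1,2,3,4,5,9]=5  [1,2,4,5,8,9]=6  [2,3,4,5,8,9]=24  [2,4,5,7,8,9]=15  [3,4,5,7,8,9]=45  [3,5,6,7,8,9]=40  [4,5,6,7,8,9]=20
  size 7 → [0,1,2,3,4,5,9]=15  [0,2,3,4,5,8,9]=70  [0,3,4,5,7,8,9]=126  [0,3,5,6,7,8,9]=105  [1,2,3,4,5,8,9]=35  [1,2,4,5,7,8,9]=21  [2,3,4,5,7,8,9]=84  [2,4,5,6,7,8,9]=35  [3,4,5,6,7,8,9]=105
  size 8 → [0,1,2,3,4,5,8,9]=120  [0,2,3,4,5,7,8,9]=280  [0,3,4,5,6,7,8,9]=336  [1,2,3,4,5,7,8,9]=140  [1,2,4,5,6,7,8,9]=56  [2,3,4,5,6,7,8,9]=224
  first=0(u) contributes 420
  first=1(s) contributes 840
  first=6(q) contributes 540
|[w]| = 1800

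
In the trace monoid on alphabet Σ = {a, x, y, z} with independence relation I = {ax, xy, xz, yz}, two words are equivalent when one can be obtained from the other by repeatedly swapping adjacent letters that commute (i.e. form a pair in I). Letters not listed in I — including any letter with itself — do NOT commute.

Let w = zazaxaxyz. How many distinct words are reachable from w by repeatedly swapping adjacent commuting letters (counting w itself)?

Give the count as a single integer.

72

#0=z has no predecessor
#1=a depends on [0:z]
#2=z depends on [1:a]
#3=a depends on [2:z]
#4=x has no predecessor
#5=a depends on [3:a]
#6=x depends on [4:x]
#7=y depends on [5:a]
#8=z depends on [5:a]
sources: [0:z, 4:x]
N(rest) = Σ N(rest − s) over sources s of rest; N(one piece) = 1:
  size 1 → [6]=1  [7]=1  [8]=1
  size 2 → [4,6]=1  [6,7]=2  [6,8]=2  [7,8]=2
  size 3 → [4,6,7]=3  [4,6,8]=3  [5,7,8]=2  [6,7,8]=6
  size 4 → [3,5,7,8]=2  [4,6,7,8]=12  [5,6,7,8]=8
  size 5 → [2,3,5,7,8]=2  [3,5,6,7,8]=10  [4,5,6,7,8]=20
  size 6 → [1,2,3,5,7,8]=2  [2,3,5,6,7,8]=12  [3,4,5,6,7,8]=30
  size 7 → [0,1,2,3,5,7,8]=2  [1,2,3,5,6,7,8]=14  [2,3,4,5,6,7,8]=42
  first=0(z) contributes 56
  first=4(x) contributes 16
|[w]| = 72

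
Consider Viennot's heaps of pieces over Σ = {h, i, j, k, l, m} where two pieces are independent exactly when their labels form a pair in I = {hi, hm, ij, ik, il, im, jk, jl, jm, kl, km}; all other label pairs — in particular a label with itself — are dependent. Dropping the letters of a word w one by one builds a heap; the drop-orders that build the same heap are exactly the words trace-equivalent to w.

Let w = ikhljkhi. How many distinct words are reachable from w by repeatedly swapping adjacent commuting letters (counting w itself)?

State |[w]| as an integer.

168

#0=i has no predecessor
#1=k has no predecessor
#2=h depends on [1:k]
#3=l depends on [2:h]
#4=j depends on [2:h]
#5=k depends on [2:h]
#6=h depends on [3:l, 4:j, 5:k]
#7=i depends on [0:i]
sources: [0:i, 1:k]
N(rest) = Σ N(rest − s) over sources s of rest; N(one piece) = 1:
  size 1 → [6]=1  [7]=1
  size 2 → [0,7]=1  [3,6]=1  [4,6]=1  [5,6]=1  [6,7]=2
  size 3 → [0,6,7]=3  [3,4,6]=2  [3,5,6]=2  [3,6,7]=3  [4,5,6]=2  [4,6,7]=3  [5,6,7]=3
  size 4 → [0,3,6,7]=6  [0,4,6,7]=6  [0,5,6,7]=6  [3,4,5,6]=6  [3,4,6,7]=8  [3,5,6,7]=8  [4,5,6,7]=8
  size 5 → [0,3,4,6,7]=20  [0,3,5,6,7]=20  [0,4,5,6,7]=20  [2,3,4,5,6]=6  [3,4,5,6,7]=30
  size 6 → [0,3,4,5,6,7]=90  [1,2,3,4,5,6]=6  [2,3,4,5,6,7]=36
  first=0(i) contributes 42
  first=1(k) contributes 126
|[w]| = 168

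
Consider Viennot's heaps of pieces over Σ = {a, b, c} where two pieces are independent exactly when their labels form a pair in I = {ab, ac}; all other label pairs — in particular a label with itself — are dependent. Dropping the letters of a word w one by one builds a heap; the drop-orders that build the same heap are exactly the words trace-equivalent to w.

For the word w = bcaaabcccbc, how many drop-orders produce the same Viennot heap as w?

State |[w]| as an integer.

#0=b has no predecessor
#1=c depends on [0:b]
#2=a has no predecessor
#3=a depends on [2:a]
#4=a depends on [3:a]
#5=b depends on [1:c]
#6=c depends on [5:b]
#7=c depends on [6:c]
#8=c depends on [7:c]
#9=b depends on [8:c]
#10=c depends on [9:b]
sources: [0:b, 2:a]
N(rest) = Σ N(rest − s) over sources s of rest; N(one piece) = 1:
  size 1 → [4]=1  [10]=1
  size 2 → [3,4]=1  [4,10]=2  [9,10]=1
  size 3 → [2,3,4]=1  [3,4,10]=3  [4,9,10]=3  [8,9,10]=1
  size 4 → [2,3,4,10]=4  [3,4,9,10]=6  [4,8,9,10]=4  [7,8,9,10]=1
  size 5 → [2,3,4,9,10]=10  [3,4,8,9,10]=10  [4,7,8,9,10]=5  [6,7,8,9,10]=1
  size 6 → [2,3,4,8,9,10]=20  [3,4,7,8,9,10]=15  [4,6,7,8,9,10]=6  [5,6,7,8,9,10]=1
  size 7 → [1,5,6,7,8,9,10]=1  [2,3,4,7,8,9,10]=35  [3,4,6,7,8,9,10]=21  [4,5,6,7,8,9,10]=7
  size 8 → [0,1,5,6,7,8,9,10]=1  [1,4,5,6,7,8,9,10]=8  [2,3,4,6,7,8,9,10]=56  [3,4,5,6,7,8,9,10]=28
  size 9 → [0,1,4,5,6,7,8,9,10]=9  [1,3,4,5,6,7,8,9,10]=36  [2,3,4,5,6,7,8,9,10]=84
  first=0(b) contributes 120
  first=2(a) contributes 45
|[w]| = 165

165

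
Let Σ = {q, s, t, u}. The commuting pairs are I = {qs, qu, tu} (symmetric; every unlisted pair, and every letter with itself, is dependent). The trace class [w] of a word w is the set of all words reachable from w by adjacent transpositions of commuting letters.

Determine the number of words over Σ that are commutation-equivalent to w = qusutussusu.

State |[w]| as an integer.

12

#0=q has no predecessor
#1=u has no predecessor
#2=s depends on [1:u]
#3=u depends on [2:s]
#4=t depends on [0:q, 2:s]
#5=u depends on [3:u]
#6=s depends on [4:t, 5:u]
#7=s depends on [6:s]
#8=u depends on [7:s]
#9=s depends on [8:u]
#10=u depends on [9:s]
sources: [0:q, 1:u]
N(rest) = Σ N(rest − s) over sources s of rest; N(one piece) = 1:
  size 1 → [10]=1
  size 2 → [9,10]=1
  size 3 → [8,9,10]=1
  size 4 → [7,8,9,10]=1
  size 5 → [6,7,8,9,10]=1
  size 6 → [4,6,7,8,9,10]=1  [5,6,7,8,9,10]=1
  size 7 → [0,4,6,7,8,9,10]=1  [3,5,6,7,8,9,10]=1  [4,5,6,7,8,9,10]=2
  size 8 → [0,4,5,6,7,8,9,10]=3  [3,4,5,6,7,8,9,10]=3
  size 9 → [0,3,4,5,6,7,8,9,10]=6  [2,3,4,5,6,7,8,9,10]=3
  first=0(q) contributes 3
  first=1(u) contributes 9
|[w]| = 12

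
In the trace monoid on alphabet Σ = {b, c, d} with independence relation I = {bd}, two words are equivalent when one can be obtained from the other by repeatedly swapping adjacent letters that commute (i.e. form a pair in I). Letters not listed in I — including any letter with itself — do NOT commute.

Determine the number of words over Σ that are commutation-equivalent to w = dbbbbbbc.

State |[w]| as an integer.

7

#0=d has no predecessor
#1=b has no predecessor
#2=b depends on [1:b]
#3=b depends on [2:b]
#4=b depends on [3:b]
#5=b depends on [4:b]
#6=b depends on [5:b]
#7=c depends on [0:d, 6:b]
sources: [0:d, 1:b]
N(rest) = Σ N(rest − s) over sources s of rest; N(one piece) = 1:
  size 1 → [7]=1
  size 2 → [0,7]=1  [6,7]=1
  size 3 → [0,6,7]=2  [5,6,7]=1
  size 4 → [0,5,6,7]=3  [4,5,6,7]=1
  size 5 → [0,4,5,6,7]=4  [3,4,5,6,7]=1
  size 6 → [0,3,4,5,6,7]=5  [2,3,4,5,6,7]=1
  first=0(d) contributes 1
  first=1(b) contributes 6
|[w]| = 7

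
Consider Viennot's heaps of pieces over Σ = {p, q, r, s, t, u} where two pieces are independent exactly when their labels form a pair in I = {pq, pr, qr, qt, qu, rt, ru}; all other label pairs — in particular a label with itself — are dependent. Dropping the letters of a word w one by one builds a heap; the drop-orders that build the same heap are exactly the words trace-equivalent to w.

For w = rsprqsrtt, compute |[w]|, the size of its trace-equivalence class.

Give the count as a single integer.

18

#0=r has no predecessor
#1=s depends on [0:r]
#2=p depends on [1:s]
#3=r depends on [1:s]
#4=q depends on [1:s]
#5=s depends on [2:p, 3:r, 4:q]
#6=r depends on [5:s]
#7=t depends on [5:s]
#8=t depends on [7:t]
sources: [0:r]
N(rest) = Σ N(rest − s) over sources s of rest; N(one piece) = 1:
  size 1 → [6]=1  [8]=1
  size 2 → [6,8]=2  [7,8]=1
  size 3 → [6,7,8]=3
  size 4 → [5,6,7,8]=3
  size 5 → [2,5,6,7,8]=3  [3,5,6,7,8]=3  [4,5,6,7,8]=3
  size 6 → [2,3,5,6,7,8]=6  [2,4,5,6,7,8]=6  [3,4,5,6,7,8]=6
  size 7 → [2,3,4,5,6,7,8]=18
  first=0(r) contributes 18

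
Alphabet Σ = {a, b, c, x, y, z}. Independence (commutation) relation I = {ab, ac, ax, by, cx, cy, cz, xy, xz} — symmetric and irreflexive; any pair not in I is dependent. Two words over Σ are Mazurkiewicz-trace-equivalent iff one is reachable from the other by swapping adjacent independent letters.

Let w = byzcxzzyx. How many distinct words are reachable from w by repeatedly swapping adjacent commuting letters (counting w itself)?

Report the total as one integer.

0(b) covers ∅
1(y) covers ∅
2(z) covers 0:b, 1:y
3(c) covers 0:b
4(x) covers 0:b
5(z) covers 2:z
6(z) covers 5:z
7(y) covers 6:z
8(x) covers 4:x
floor of heap: 0:b, 1:y
completions by unplaced set U, small U first (add the entries for U minus each lowest piece of U):
  |U|=1: {3}:1  {7}:1  {8}:1
  |U|=2: {3,7}:2  {3,8}:2  {4,8}:1  {6,7}:1  {7,8}:2
  |U|=3: {3,4,8}:3  {3,6,7}:3  {3,7,8}:6  {4,7,8}:3  {5,6,7}:1  {6,7,8}:3
  |U|=4: {2,5,6,7}:1  {3,4,7,8}:12  {3,5,6,7}:4  {3,6,7,8}:12  {4,6,7,8}:6  {5,6,7,8}:4
  |U|=5: {1,2,5,6,7}:1  {2,3,5,6,7}:5  {2,5,6,7,8}:5  {3,4,6,7,8}:30  {3,5,6,7,8}:20  {4,5,6,7,8}:10
  |U|=6: {1,2,3,5,6,7}:6  {1,2,5,6,7,8}:6  {2,3,5,6,7,8}:30  {2,4,5,6,7,8}:15  {3,4,5,6,7,8}:60
  |U|=7: {1,2,3,5,6,7,8}:42  {1,2,4,5,6,7,8}:21  {2,3,4,5,6,7,8}:105
  start at 0(b): 168
  start at 1(y): 105
sum over floor = 273

273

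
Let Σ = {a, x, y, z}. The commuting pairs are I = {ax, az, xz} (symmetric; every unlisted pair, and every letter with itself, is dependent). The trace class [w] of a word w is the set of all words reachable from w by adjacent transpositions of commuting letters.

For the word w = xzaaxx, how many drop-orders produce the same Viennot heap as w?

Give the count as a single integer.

drop 0:x onto floor
drop 1:z onto floor
drop 2:a onto floor
drop 3:a onto {2:a}
drop 4:x onto {0:x}
drop 5:x onto {4:x}
ground layer = {0:x, 1:z, 2:a}
drop-orders for the pieces not yet dropped (sum over which currently-grounded one goes next):
  1 to go: {1} 1  {3} 1  {5} 1
  2 to go: {1,3} 2  {1,5} 2  {2,3} 1  {3,5} 2  {4,5} 1
  3 to go: {0,4,5} 1  {1,2,3} 3  {1,3,5} 6  {1,4,5} 3  {2,3,5} 3  {3,4,5} 3
  4 to go: {0,1,4,5} 4  {0,3,4,5} 4  {1,2,3,5} 12  {1,3,4,5} 12  {2,3,4,5} 6
  if 0:x drops first: 30 orders
  if 1:z drops first: 10 orders
  if 2:a drops first: 20 orders
heap linearizations: 60

60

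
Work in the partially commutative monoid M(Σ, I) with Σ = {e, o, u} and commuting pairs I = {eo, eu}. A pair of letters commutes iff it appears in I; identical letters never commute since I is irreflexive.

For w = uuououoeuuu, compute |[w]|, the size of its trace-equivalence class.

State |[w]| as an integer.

#0=u has no predecessor
#1=u depends on [0:u]
#2=o depends on [1:u]
#3=u depends on [2:o]
#4=o depends on [3:u]
#5=u depends on [4:o]
#6=o depends on [5:u]
#7=e has no predecessor
#8=u depends on [6:o]
#9=u depends on [8:u]
#10=u depends on [9:u]
sources: [0:u, 7:e]
N(rest) = Σ N(rest − s) over sources s of rest; N(one piece) = 1:
  size 1 → [7]=1  [10]=1
  size 2 → [7,10]=2  [9,10]=1
  size 3 → [7,9,10]=3  [8,9,10]=1
  size 4 → [6,8,9,10]=1  [7,8,9,10]=4
  size 5 → [5,6,8,9,10]=1  [6,7,8,9,10]=5
  size 6 → [4,5,6,8,9,10]=1  [5,6,7,8,9,10]=6
  size 7 → [3,4,5,6,8,9,10]=1  [4,5,6,7,8,9,10]=7
  size 8 → [2,3,4,5,6,8,9,10]=1  [3,4,5,6,7,8,9,10]=8
  size 9 → [1,2,3,4,5,6,8,9,10]=1  [2,3,4,5,6,7,8,9,10]=9
  first=0(u) contributes 10
  first=7(e) contributes 1
|[w]| = 11

11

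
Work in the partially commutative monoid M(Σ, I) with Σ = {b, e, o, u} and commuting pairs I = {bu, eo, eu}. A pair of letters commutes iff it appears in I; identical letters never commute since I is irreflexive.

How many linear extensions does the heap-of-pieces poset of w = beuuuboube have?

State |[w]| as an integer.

0(b) covers ∅
1(e) covers 0:b
2(u) covers ∅
3(u) covers 2:u
4(u) covers 3:u
5(b) covers 1:e
6(o) covers 4:u, 5:b
7(u) covers 6:o
8(b) covers 6:o
9(e) covers 8:b
floor of heap: 0:b, 2:u
completions by unplaced set U, small U first (add the entries for U minus each lowest piece of U):
  |U|=1: {7}:1  {9}:1
  |U|=2: {7,9}:2  {8,9}:1
  |U|=3: {7,8,9}:3
  |U|=4: {6,7,8,9}:3
  |U|=5: {4,6,7,8,9}:3  {5,6,7,8,9}:3
  |U|=6: {1,5,6,7,8,9}:3  {3,4,6,7,8,9}:3  {4,5,6,7,8,9}:6
  |U|=7: {0,1,5,6,7,8,9}:3  {1,4,5,6,7,8,9}:9  {2,3,4,6,7,8,9}:3  {3,4,5,6,7,8,9}:9
  |U|=8: {0,1,4,5,6,7,8,9}:12  {1,3,4,5,6,7,8,9}:18  {2,3,4,5,6,7,8,9}:12
  start at 0(b): 30
  start at 2(u): 30
sum over floor = 60

60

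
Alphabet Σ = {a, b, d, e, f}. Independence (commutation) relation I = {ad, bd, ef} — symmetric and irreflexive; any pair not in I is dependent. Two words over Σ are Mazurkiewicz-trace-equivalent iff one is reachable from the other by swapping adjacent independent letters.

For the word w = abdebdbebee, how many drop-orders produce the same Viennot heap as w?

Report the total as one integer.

9

drop 0:a onto floor
drop 1:b onto {0:a}
drop 2:d onto floor
drop 3:e onto {1:b, 2:d}
drop 4:b onto {3:e}
drop 5:d onto {3:e}
drop 6:b onto {4:b}
drop 7:e onto {5:d, 6:b}
drop 8:b onto {7:e}
drop 9:e onto {8:b}
drop 10:e onto {9:e}
ground layer = {0:a, 2:d}
drop-orders for the pieces not yet dropped (sum over which currently-grounded one goes next):
  1 to go: {10} 1
  2 to go: {9,10} 1
  3 to go: {8,9,10} 1
  4 to go: {7,8,9,10} 1
  5 to go: {5,7,8,9,10} 1  {6,7,8,9,10} 1
  6 to go: {4,6,7,8,9,10} 1  {5,6,7,8,9,10} 2
  7 to go: {4,5,6,7,8,9,10} 3
  8 to go: {3,4,5,6,7,8,9,10} 3
  9 to go: {1,3,4,5,6,7,8,9,10} 3  {2,3,4,5,6,7,8,9,10} 3
  if 0:a drops first: 6 orders
  if 2:d drops first: 3 orders
heap linearizations: 9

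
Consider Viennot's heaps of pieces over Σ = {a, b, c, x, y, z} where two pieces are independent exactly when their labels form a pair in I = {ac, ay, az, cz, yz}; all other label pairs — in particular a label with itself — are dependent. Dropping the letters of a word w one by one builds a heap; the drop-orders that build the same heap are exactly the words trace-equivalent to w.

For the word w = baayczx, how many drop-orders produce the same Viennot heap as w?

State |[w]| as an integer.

30

piece 0:b — minimal
piece 1:a rests on {0:b}
piece 2:a rests on {1:a}
piece 3:y rests on {0:b}
piece 4:c rests on {3:y}
piece 5:z rests on {0:b}
piece 6:x rests on {2:a, 4:c, 5:z}
minimal pieces: {0:b}
ways to finish when only these pieces remain (= sum over removing one remaining piece with nothing left below it):
  1 left: {6}→1
  2 left: {2,6}→1  {4,6}→1  {5,6}→1
  3 left: {1,2,6}→1  {2,4,6}→2  {2,5,6}→2  {3,4,6}→1  {4,5,6}→2
  4 left: {1,2,4,6}→3  {1,2,5,6}→3  {2,3,4,6}→3  {2,4,5,6}→6  {3,4,5,6}→3
  5 left: {1,2,3,4,6}→6  {1,2,4,5,6}→12  {2,3,4,5,6}→12
  placing 0:b first → 30 extensions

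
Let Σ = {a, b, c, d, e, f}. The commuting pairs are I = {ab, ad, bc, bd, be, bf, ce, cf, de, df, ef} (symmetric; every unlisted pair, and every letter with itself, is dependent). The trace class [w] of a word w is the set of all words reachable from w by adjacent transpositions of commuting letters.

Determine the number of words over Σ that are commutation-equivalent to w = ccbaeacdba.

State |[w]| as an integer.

drop 0:c onto floor
drop 1:c onto {0:c}
drop 2:b onto floor
drop 3:a onto {1:c}
drop 4:e onto {3:a}
drop 5:a onto {4:e}
drop 6:c onto {5:a}
drop 7:d onto {6:c}
drop 8:b onto {2:b}
drop 9:a onto {6:c}
ground layer = {0:c, 2:b}
drop-orders for the pieces not yet dropped (sum over which currently-grounded one goes next):
  1 to go: {7} 1  {8} 1  {9} 1
  2 to go: {2,8} 1  {7,8} 2  {7,9} 2  {8,9} 2
  3 to go: {2,7,8} 3  {2,8,9} 3  {6,7,9} 2  {7,8,9} 6
  4 to go: {2,7,8,9} 12  {5,6,7,9} 2  {6,7,8,9} 8
  5 to go: {2,6,7,8,9} 20  {4,5,6,7,9} 2  {5,6,7,8,9} 10
  6 to go: {2,5,6,7,8,9} 30  {3,4,5,6,7,9} 2  {4,5,6,7,8,9} 12
  7 to go: {1,3,4,5,6,7,9} 2  {2,4,5,6,7,8,9} 42  {3,4,5,6,7,8,9} 14
  8 to go: {0,1,3,4,5,6,7,9} 2  {1,3,4,5,6,7,8,9} 16  {2,3,4,5,6,7,8,9} 56
  if 0:c drops first: 72 orders
  if 2:b drops first: 18 orders
heap linearizations: 90

90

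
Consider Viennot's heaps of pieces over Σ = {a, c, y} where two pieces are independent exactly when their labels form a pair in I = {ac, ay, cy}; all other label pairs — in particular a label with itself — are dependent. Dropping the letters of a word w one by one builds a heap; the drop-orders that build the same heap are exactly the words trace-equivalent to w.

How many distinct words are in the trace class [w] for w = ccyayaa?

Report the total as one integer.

piece 0:c — minimal
piece 1:c rests on {0:c}
piece 2:y — minimal
piece 3:a — minimal
piece 4:y rests on {2:y}
piece 5:a rests on {3:a}
piece 6:a rests on {5:a}
minimal pieces: {0:c, 2:y, 3:a}
ways to finish when only these pieces remain (= sum over removing one remaining piece with nothing left below it):
  1 left: {1}→1  {4}→1  {6}→1
  2 left: {0,1}→1  {1,4}→2  {1,6}→2  {2,4}→1  {4,6}→2  {5,6}→1
  3 left: {0,1,4}→3  {0,1,6}→3  {1,2,4}→3  {1,4,6}→6  {1,5,6}→3  {2,4,6}→3  {3,5,6}→1  {4,5,6}→3
  4 left: {0,1,2,4}→6  {0,1,4,6}→12  {0,1,5,6}→6  {1,2,4,6}→12  {1,3,5,6}→4  {1,4,5,6}→12  {2,4,5,6}→6  {3,4,5,6}→4
  5 left: {0,1,2,4,6}→30  {0,1,3,5,6}→10  {0,1,4,5,6}→30  {1,2,4,5,6}→30  {1,3,4,5,6}→20  {2,3,4,5,6}→10
  placing 0:c first → 60 extensions
  placing 2:y first → 60 extensions
  placing 3:a first → 90 extensions
total linear extensions = 210

210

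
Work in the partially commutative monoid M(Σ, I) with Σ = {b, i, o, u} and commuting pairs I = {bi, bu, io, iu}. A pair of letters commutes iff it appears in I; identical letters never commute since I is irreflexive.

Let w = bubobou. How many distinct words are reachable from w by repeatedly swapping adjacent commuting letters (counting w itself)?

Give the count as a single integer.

3

0(b) covers ∅
1(u) covers ∅
2(b) covers 0:b
3(o) covers 1:u, 2:b
4(b) covers 3:o
5(o) covers 4:b
6(u) covers 5:o
floor of heap: 0:b, 1:u
completions by unplaced set U, small U first (add the entries for U minus each lowest piece of U):
  |U|=1: {6}:1
  |U|=2: {5,6}:1
  |U|=3: {4,5,6}:1
  |U|=4: {3,4,5,6}:1
  |U|=5: {1,3,4,5,6}:1  {2,3,4,5,6}:1
  start at 0(b): 2
  start at 1(u): 1
sum over floor = 3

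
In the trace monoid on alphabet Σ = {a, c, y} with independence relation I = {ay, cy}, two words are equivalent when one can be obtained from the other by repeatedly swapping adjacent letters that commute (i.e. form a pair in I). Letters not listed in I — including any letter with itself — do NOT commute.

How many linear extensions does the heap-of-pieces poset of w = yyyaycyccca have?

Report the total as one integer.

#0=y has no predecessor
#1=y depends on [0:y]
#2=y depends on [1:y]
#3=a has no predecessor
#4=y depends on [2:y]
#5=c depends on [3:a]
#6=y depends on [4:y]
#7=c depends on [5:c]
#8=c depends on [7:c]
#9=c depends on [8:c]
#10=a depends on [9:c]
sources: [0:y, 3:a]
N(rest) = Σ N(rest − s) over sources s of rest; N(one piece) = 1:
  size 1 → [6]=1  [10]=1
  size 2 → [4,6]=1  [6,10]=2  [9,10]=1
  size 3 → [2,4,6]=1  [4,6,10]=3  [6,9,10]=3  [8,9,10]=1
  size 4 → [1,2,4,6]=1  [2,4,6,10]=4  [4,6,9,10]=6  [6,8,9,10]=4  [7,8,9,10]=1
  size 5 → [0,1,2,4,6]=1  [1,2,4,6,10]=5  [2,4,6,9,10]=10  [4,6,8,9,10]=10  [5,7,8,9,10]=1  [6,7,8,9,10]=5
  size 6 → [0,1,2,4,6,10]=6  [1,2,4,6,9,10]=15  [2,4,6,8,9,10]=20  [3,5,7,8,9,10]=1  [4,6,7,8,9,10]=15  [5,6,7,8,9,10]=6
  size 7 → [0,1,2,4,6,9,10]=21  [1,2,4,6,8,9,10]=35  [2,4,6,7,8,9,10]=35  [3,5,6,7,8,9,10]=7  [4,5,6,7,8,9,10]=21
  size 8 → [0,1,2,4,6,8,9,10]=56  [1,2,4,6,7,8,9,10]=70  [2,4,5,6,7,8,9,10]=56  [3,4,5,6,7,8,9,10]=28
  size 9 → [0,1,2,4,6,7,8,9,10]=126  [1,2,4,5,6,7,8,9,10]=126  [2,3,4,5,6,7,8,9,10]=84
  first=0(y) contributes 210
  first=3(a) contributes 252
|[w]| = 462

462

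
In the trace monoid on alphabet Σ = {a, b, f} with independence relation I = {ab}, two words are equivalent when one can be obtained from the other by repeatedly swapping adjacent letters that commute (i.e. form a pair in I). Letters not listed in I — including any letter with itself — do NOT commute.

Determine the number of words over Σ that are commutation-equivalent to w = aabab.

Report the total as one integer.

10

drop 0:a onto floor
drop 1:a onto {0:a}
drop 2:b onto floor
drop 3:a onto {1:a}
drop 4:b onto {2:b}
ground layer = {0:a, 2:b}
drop-orders for the pieces not yet dropped (sum over which currently-grounded one goes next):
  1 to go: {3} 1  {4} 1
  2 to go: {1,3} 1  {2,4} 1  {3,4} 2
  3 to go: {0,1,3} 1  {1,3,4} 3  {2,3,4} 3
  if 0:a drops first: 6 orders
  if 2:b drops first: 4 orders
heap linearizations: 10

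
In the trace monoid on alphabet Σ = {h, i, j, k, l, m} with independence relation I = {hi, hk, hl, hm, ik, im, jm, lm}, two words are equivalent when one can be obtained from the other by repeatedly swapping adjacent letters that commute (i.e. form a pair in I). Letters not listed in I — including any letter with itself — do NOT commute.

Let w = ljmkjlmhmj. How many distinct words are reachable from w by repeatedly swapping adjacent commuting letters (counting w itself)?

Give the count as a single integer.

piece 0:l — minimal
piece 1:j rests on {0:l}
piece 2:m — minimal
piece 3:k rests on {1:j, 2:m}
piece 4:j rests on {3:k}
piece 5:l rests on {4:j}
piece 6:m rests on {3:k}
piece 7:h rests on {4:j}
piece 8:m rests on {6:m}
piece 9:j rests on {5:l, 7:h}
minimal pieces: {0:l, 2:m}
ways to finish when only these pieces remain (= sum over removing one remaining piece with nothing left below it):
  1 left: {8}→1  {9}→1
  2 left: {5,9}→1  {6,8}→1  {7,9}→1  {8,9}→2
  3 left: {5,7,9}→2  {5,8,9}→3  {6,8,9}→3  {7,8,9}→3
  4 left: {4,5,7,9}→2  {5,6,8,9}→6  {5,7,8,9}→8  {6,7,8,9}→6
  5 left: {4,5,7,8,9}→10  {5,6,7,8,9}→20
  6 left: {4,5,6,7,8,9}→30
  7 left: {3,4,5,6,7,8,9}→30
  8 left: {1,3,4,5,6,7,8,9}→30  {2,3,4,5,6,7,8,9}→30
  placing 0:l first → 60 extensions
  placing 2:m first → 30 extensions
total linear extensions = 90

90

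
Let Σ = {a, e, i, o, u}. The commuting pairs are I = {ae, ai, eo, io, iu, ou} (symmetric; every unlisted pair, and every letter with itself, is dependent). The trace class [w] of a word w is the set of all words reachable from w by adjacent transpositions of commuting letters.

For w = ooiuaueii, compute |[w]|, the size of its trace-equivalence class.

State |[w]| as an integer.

drop 0:o onto floor
drop 1:o onto {0:o}
drop 2:i onto floor
drop 3:u onto floor
drop 4:a onto {1:o, 3:u}
drop 5:u onto {4:a}
drop 6:e onto {2:i, 5:u}
drop 7:i onto {6:e}
drop 8:i onto {7:i}
ground layer = {0:o, 2:i, 3:u}
drop-orders for the pieces not yet dropped (sum over which currently-grounded one goes next):
  1 to go: {8} 1
  2 to go: {7,8} 1
  3 to go: {6,7,8} 1
  4 to go: {2,6,7,8} 1  {5,6,7,8} 1
  5 to go: {2,5,6,7,8} 2  {4,5,6,7,8} 1
  6 to go: {1,4,5,6,7,8} 1  {2,4,5,6,7,8} 3  {3,4,5,6,7,8} 1
  7 to go: {0,1,4,5,6,7,8} 1  {1,2,4,5,6,7,8} 4  {1,3,4,5,6,7,8} 2  {2,3,4,5,6,7,8} 4
  if 0:o drops first: 10 orders
  if 2:i drops first: 3 orders
  if 3:u drops first: 5 orders
heap linearizations: 18

18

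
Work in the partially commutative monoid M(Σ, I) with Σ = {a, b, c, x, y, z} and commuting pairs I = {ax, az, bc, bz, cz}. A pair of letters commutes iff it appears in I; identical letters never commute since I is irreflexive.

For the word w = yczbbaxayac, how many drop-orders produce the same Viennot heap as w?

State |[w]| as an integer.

#0=y has no predecessor
#1=c depends on [0:y]
#2=z depends on [0:y]
#3=b depends on [0:y]
#4=b depends on [3:b]
#5=a depends on [1:c, 4:b]
#6=x depends on [1:c, 2:z, 4:b]
#7=a depends on [5:a]
#8=y depends on [6:x, 7:a]
#9=a depends on [8:y]
#10=c depends on [9:a]
sources: [0:y]
N(rest) = Σ N(rest − s) over sources s of rest; N(one piece) = 1:
  size 1 → [10]=1
  size 2 → [9,10]=1
  size 3 → [8,9,10]=1
  size 4 → [6,8,9,10]=1  [7,8,9,10]=1
  size 5 → [2,6,8,9,10]=1  [5,7,8,9,10]=1  [6,7,8,9,10]=2
  size 6 → [2,6,7,8,9,10]=3  [5,6,7,8,9,10]=3
  size 7 → [1,5,6,7,8,9,10]=3  [2,5,6,7,8,9,10]=6  [4,5,6,7,8,9,10]=3
  size 8 → [1,2,5,6,7,8,9,10]=9  [1,4,5,6,7,8,9,10]=6  [2,4,5,6,7,8,9,10]=9  [3,4,5,6,7,8,9,10]=3
  size 9 → [1,2,4,5,6,7,8,9,10]=24  [1,3,4,5,6,7,8,9,10]=9  [2,3,4,5,6,7,8,9,10]=12
  first=0(y) contributes 45

45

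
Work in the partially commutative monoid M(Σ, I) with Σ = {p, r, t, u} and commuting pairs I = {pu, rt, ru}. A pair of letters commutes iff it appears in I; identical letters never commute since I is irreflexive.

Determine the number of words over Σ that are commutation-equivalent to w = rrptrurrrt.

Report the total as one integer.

0(r) covers ∅
1(r) covers 0:r
2(p) covers 1:r
3(t) covers 2:p
4(r) covers 2:p
5(u) covers 3:t
6(r) covers 4:r
7(r) covers 6:r
8(r) covers 7:r
9(t) covers 5:u
floor of heap: 0:r
completions by unplaced set U, small U first (add the entries for U minus each lowest piece of U):
  |U|=1: {8}:1  {9}:1
  |U|=2: {5,9}:1  {7,8}:1  {8,9}:2
  |U|=3: {3,5,9}:1  {5,8,9}:3  {6,7,8}:1  {7,8,9}:3
  |U|=4: {3,5,8,9}:4  {4,6,7,8}:1  {5,7,8,9}:6  {6,7,8,9}:4
  |U|=5: {3,5,7,8,9}:10  {4,6,7,8,9}:5  {5,6,7,8,9}:10
  |U|=6: {3,5,6,7,8,9}:20  {4,5,6,7,8,9}:15
  |U|=7: {3,4,5,6,7,8,9}:35
  |U|=8: {2,3,4,5,6,7,8,9}:35
  start at 0(r): 35

35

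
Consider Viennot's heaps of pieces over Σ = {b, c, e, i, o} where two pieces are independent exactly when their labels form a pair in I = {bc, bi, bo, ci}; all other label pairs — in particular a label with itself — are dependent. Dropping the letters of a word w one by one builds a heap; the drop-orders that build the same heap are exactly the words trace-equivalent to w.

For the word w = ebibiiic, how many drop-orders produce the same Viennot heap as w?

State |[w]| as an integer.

piece 0:e — minimal
piece 1:b rests on {0:e}
piece 2:i rests on {0:e}
piece 3:b rests on {1:b}
piece 4:i rests on {2:i}
piece 5:i rests on {4:i}
piece 6:i rests on {5:i}
piece 7:c rests on {0:e}
minimal pieces: {0:e}
ways to finish when only these pieces remain (= sum over removing one remaining piece with nothing left below it):
  1 left: {3}→1  {6}→1  {7}→1
  2 left: {1,3}→1  {3,6}→2  {3,7}→2  {5,6}→1  {6,7}→2
  3 left: {1,3,6}→3  {1,3,7}→3  {3,5,6}→3  {3,6,7}→6  {4,5,6}→1  {5,6,7}→3
  4 left: {1,3,5,6}→6  {1,3,6,7}→12  {2,4,5,6}→1  {3,4,5,6}→4  {3,5,6,7}→12  {4,5,6,7}→4
  5 left: {1,3,4,5,6}→10  {1,3,5,6,7}→30  {2,3,4,5,6}→5  {2,4,5,6,7}→5  {3,4,5,6,7}→20
  6 left: {1,2,3,4,5,6}→15  {1,3,4,5,6,7}→60  {2,3,4,5,6,7}→30
  placing 0:e first → 105 extensions

105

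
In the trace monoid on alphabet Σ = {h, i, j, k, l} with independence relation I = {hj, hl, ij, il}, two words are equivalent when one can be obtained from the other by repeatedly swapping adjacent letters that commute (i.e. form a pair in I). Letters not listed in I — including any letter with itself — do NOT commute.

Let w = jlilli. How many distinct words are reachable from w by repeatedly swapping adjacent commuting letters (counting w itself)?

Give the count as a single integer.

15

piece 0:j — minimal
piece 1:l rests on {0:j}
piece 2:i — minimal
piece 3:l rests on {1:l}
piece 4:l rests on {3:l}
piece 5:i rests on {2:i}
minimal pieces: {0:j, 2:i}
ways to finish when only these pieces remain (= sum over removing one remaining piece with nothing left below it):
  1 left: {4}→1  {5}→1
  2 left: {2,5}→1  {3,4}→1  {4,5}→2
  3 left: {1,3,4}→1  {2,4,5}→3  {3,4,5}→3
  4 left: {0,1,3,4}→1  {1,3,4,5}→4  {2,3,4,5}→6
  placing 0:j first → 10 extensions
  placing 2:i first → 5 extensions
total linear extensions = 15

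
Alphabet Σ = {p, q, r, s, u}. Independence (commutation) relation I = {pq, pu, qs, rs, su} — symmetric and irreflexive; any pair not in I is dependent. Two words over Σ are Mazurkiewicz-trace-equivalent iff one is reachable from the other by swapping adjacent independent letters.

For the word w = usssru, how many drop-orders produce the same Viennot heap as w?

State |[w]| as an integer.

20

piece 0:u — minimal
piece 1:s — minimal
piece 2:s rests on {1:s}
piece 3:s rests on {2:s}
piece 4:r rests on {0:u}
piece 5:u rests on {4:r}
minimal pieces: {0:u, 1:s}
ways to finish when only these pieces remain (= sum over removing one remaining piece with nothing left below it):
  1 left: {3}→1  {5}→1
  2 left: {2,3}→1  {3,5}→2  {4,5}→1
  3 left: {0,4,5}→1  {1,2,3}→1  {2,3,5}→3  {3,4,5}→3
  4 left: {0,3,4,5}→4  {1,2,3,5}→4  {2,3,4,5}→6
  placing 0:u first → 10 extensions
  placing 1:s first → 10 extensions
total linear extensions = 20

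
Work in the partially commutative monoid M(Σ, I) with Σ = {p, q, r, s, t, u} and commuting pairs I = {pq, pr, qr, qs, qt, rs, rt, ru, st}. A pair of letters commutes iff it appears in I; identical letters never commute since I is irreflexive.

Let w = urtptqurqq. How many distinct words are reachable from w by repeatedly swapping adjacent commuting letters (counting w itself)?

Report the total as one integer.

#0=u has no predecessor
#1=r has no predecessor
#2=t depends on [0:u]
#3=p depends on [2:t]
#4=t depends on [3:p]
#5=q depends on [0:u]
#6=u depends on [4:t, 5:q]
#7=r depends on [1:r]
#8=q depends on [6:u]
#9=q depends on [8:q]
sources: [0:u, 1:r]
N(rest) = Σ N(rest − s) over sources s of rest; N(one piece) = 1:
  size 1 → [7]=1  [9]=1
  size 2 → [1,7]=1  [7,9]=2  [8,9]=1
  size 3 → [1,7,9]=3  [6,8,9]=1  [7,8,9]=3
  size 4 → [1,7,8,9]=6  [4,6,8,9]=1  [5,6,8,9]=1  [6,7,8,9]=4
  size 5 → [1,6,7,8,9]=10  [3,4,6,8,9]=1  [4,5,6,8,9]=2  [4,6,7,8,9]=5  [5,6,7,8,9]=5
  size 6 → [1,4,6,7,8,9]=15  [1,5,6,7,8,9]=15  [2,3,4,6,8,9]=1  [3,4,5,6,8,9]=3  [3,4,6,7,8,9]=6  [4,5,6,7,8,9]=12
  size 7 → [1,3,4,6,7,8,9]=21  [1,4,5,6,7,8,9]=42  [2,3,4,5,6,8,9]=4  [2,3,4,6,7,8,9]=7  [3,4,5,6,7,8,9]=21
  size 8 → [0,2,3,4,5,6,8,9]=4  [1,2,3,4,6,7,8,9]=28  [1,3,4,5,6,7,8,9]=84  [2,3,4,5,6,7,8,9]=32
  first=0(u) contributes 144
  first=1(r) contributes 36
|[w]| = 180

180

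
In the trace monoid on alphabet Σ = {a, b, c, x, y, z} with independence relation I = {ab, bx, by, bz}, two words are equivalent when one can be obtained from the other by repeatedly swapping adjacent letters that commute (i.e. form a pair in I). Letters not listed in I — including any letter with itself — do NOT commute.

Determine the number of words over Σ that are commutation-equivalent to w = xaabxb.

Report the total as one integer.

#0=x has no predecessor
#1=a depends on [0:x]
#2=a depends on [1:a]
#3=b has no predecessor
#4=x depends on [2:a]
#5=b depends on [3:b]
sources: [0:x, 3:b]
N(rest) = Σ N(rest − s) over sources s of rest; N(one piece) = 1:
  size 1 → [4]=1  [5]=1
  size 2 → [2,4]=1  [3,5]=1  [4,5]=2
  size 3 → [1,2,4]=1  [2,4,5]=3  [3,4,5]=3
  size 4 → [0,1,2,4]=1  [1,2,4,5]=4  [2,3,4,5]=6
  first=0(x) contributes 10
  first=3(b) contributes 5
|[w]| = 15

15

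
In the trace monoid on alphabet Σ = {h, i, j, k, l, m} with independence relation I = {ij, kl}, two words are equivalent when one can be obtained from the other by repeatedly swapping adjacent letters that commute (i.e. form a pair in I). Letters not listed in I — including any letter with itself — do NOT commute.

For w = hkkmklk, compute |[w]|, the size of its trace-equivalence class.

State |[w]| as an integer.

#0=h has no predecessor
#1=k depends on [0:h]
#2=k depends on [1:k]
#3=m depends on [2:k]
#4=k depends on [3:m]
#5=l depends on [3:m]
#6=k depends on [4:k]
sources: [0:h]
N(rest) = Σ N(rest − s) over sources s of rest; N(one piece) = 1:
  size 1 → [5]=1  [6]=1
  size 2 → [4,6]=1  [5,6]=2
  size 3 → [4,5,6]=3
  size 4 → [3,4,5,6]=3
  size 5 → [2,3,4,5,6]=3
  first=0(h) contributes 3

3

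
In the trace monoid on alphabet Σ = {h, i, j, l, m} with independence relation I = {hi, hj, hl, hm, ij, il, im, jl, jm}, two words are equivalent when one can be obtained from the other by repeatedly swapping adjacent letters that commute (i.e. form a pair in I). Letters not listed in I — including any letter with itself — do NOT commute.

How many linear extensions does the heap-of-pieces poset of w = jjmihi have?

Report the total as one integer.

#0=j has no predecessor
#1=j depends on [0:j]
#2=m has no predecessor
#3=i has no predecessor
#4=h has no predecessor
#5=i depends on [3:i]
sources: [0:j, 2:m, 3:i, 4:h]
N(rest) = Σ N(rest − s) over sources s of rest; N(one piece) = 1:
  size 1 → [1]=1  [2]=1  [4]=1  [5]=1
  size 2 → [0,1]=1  [1,2]=2  [1,4]=2  [1,5]=2  [2,4]=2  [2,5]=2  [3,5]=1  [4,5]=2
  size 3 → [0,1,2]=3  [0,1,4]=3  [0,1,5]=3  [1,2,4]=6  [1,2,5]=6  [1,3,5]=3  [1,4,5]=6  [2,3,5]=3  [2,4,5]=6  [3,4,5]=3
  size 4 → [0,1,2,4]=12  [0,1,2,5]=12  [0,1,3,5]=6  [0,1,4,5]=12  [1,2,3,5]=12  [1,2,4,5]=24  [1,3,4,5]=12  [2,3,4,5]=12
  first=0(j) contributes 60
  first=2(m) contributes 30
  first=3(i) contributes 60
  first=4(h) contributes 30
|[w]| = 180

180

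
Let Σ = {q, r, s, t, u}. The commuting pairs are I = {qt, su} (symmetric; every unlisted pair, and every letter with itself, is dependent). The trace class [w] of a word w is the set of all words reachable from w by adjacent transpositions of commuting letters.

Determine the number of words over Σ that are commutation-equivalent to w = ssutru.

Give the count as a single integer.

drop 0:s onto floor
drop 1:s onto {0:s}
drop 2:u onto floor
drop 3:t onto {1:s, 2:u}
drop 4:r onto {3:t}
drop 5:u onto {4:r}
ground layer = {0:s, 2:u}
drop-orders for the pieces not yet dropped (sum over which currently-grounded one goes next):
  1 to go: {5} 1
  2 to go: {4,5} 1
  3 to go: {3,4,5} 1
  4 to go: {1,3,4,5} 1  {2,3,4,5} 1
  if 0:s drops first: 2 orders
  if 2:u drops first: 1 orders
heap linearizations: 3

3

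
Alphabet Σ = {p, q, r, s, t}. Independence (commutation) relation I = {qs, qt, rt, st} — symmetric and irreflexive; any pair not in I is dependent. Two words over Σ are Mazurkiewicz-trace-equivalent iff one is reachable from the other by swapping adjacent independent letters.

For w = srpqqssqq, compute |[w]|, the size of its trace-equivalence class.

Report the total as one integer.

#0=s has no predecessor
#1=r depends on [0:s]
#2=p depends on [1:r]
#3=q depends on [2:p]
#4=q depends on [3:q]
#5=s depends on [2:p]
#6=s depends on [5:s]
#7=q depends on [4:q]
#8=q depends on [7:q]
sources: [0:s]
N(rest) = Σ N(rest − s) over sources s of rest; N(one piece) = 1:
  size 1 → [6]=1  [8]=1
  size 2 → [5,6]=1  [6,8]=2  [7,8]=1
  size 3 → [4,7,8]=1  [5,6,8]=3  [6,7,8]=3
  size 4 → [3,4,7,8]=1  [4,6,7,8]=4  [5,6,7,8]=6
  size 5 → [3,4,6,7,8]=5  [4,5,6,7,8]=10
  size 6 → [3,4,5,6,7,8]=15
  size 7 → [2,3,4,5,6,7,8]=15
  first=0(s) contributes 15

15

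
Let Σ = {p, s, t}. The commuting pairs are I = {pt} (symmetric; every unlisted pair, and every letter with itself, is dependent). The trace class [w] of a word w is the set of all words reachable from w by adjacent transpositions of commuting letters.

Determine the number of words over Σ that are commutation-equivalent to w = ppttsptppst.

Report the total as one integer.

24

piece 0:p — minimal
piece 1:p rests on {0:p}
piece 2:t — minimal
piece 3:t rests on {2:t}
piece 4:s rests on {1:p, 3:t}
piece 5:p rests on {4:s}
piece 6:t rests on {4:s}
piece 7:p rests on {5:p}
piece 8:p rests on {7:p}
piece 9:s rests on {6:t, 8:p}
piece 10:t rests on {9:s}
minimal pieces: {0:p, 2:t}
ways to finish when only these pieces remain (= sum over removing one remaining piece with nothing left below it):
  1 left: {10}→1
  2 left: {9,10}→1
  3 left: {6,9,10}→1  {8,9,10}→1
  4 left: {6,8,9,10}→2  {7,8,9,10}→1
  5 left: {5,7,8,9,10}→1  {6,7,8,9,10}→3
  6 left: {5,6,7,8,9,10}→4
  7 left: {4,5,6,7,8,9,10}→4
  8 left: {1,4,5,6,7,8,9,10}→4  {3,4,5,6,7,8,9,10}→4
  9 left: {0,1,4,5,6,7,8,9,10}→4  {1,3,4,5,6,7,8,9,10}→8  {2,3,4,5,6,7,8,9,10}→4
  placing 0:p first → 12 extensions
  placing 2:t first → 12 extensions
total linear extensions = 24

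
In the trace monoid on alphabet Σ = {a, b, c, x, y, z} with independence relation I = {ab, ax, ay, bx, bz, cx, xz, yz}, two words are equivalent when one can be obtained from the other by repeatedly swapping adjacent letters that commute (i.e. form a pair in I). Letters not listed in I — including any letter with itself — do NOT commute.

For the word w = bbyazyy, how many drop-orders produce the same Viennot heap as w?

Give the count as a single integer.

21

piece 0:b — minimal
piece 1:b rests on {0:b}
piece 2:y rests on {1:b}
piece 3:a — minimal
piece 4:z rests on {3:a}
piece 5:y rests on {2:y}
piece 6:y rests on {5:y}
minimal pieces: {0:b, 3:a}
ways to finish when only these pieces remain (= sum over removing one remaining piece with nothing left below it):
  1 left: {4}→1  {6}→1
  2 left: {3,4}→1  {4,6}→2  {5,6}→1
  3 left: {2,5,6}→1  {3,4,6}→3  {4,5,6}→3
  4 left: {1,2,5,6}→1  {2,4,5,6}→4  {3,4,5,6}→6
  5 left: {0,1,2,5,6}→1  {1,2,4,5,6}→5  {2,3,4,5,6}→10
  placing 0:b first → 15 extensions
  placing 3:a first → 6 extensions
total linear extensions = 21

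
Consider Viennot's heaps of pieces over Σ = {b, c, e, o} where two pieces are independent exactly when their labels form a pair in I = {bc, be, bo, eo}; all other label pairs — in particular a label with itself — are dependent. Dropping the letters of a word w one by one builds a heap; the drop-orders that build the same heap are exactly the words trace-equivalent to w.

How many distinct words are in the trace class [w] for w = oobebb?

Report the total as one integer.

60

#0=o has no predecessor
#1=o depends on [0:o]
#2=b has no predecessor
#3=e has no predecessor
#4=b depends on [2:b]
#5=b depends on [4:b]
sources: [0:o, 2:b, 3:e]
N(rest) = Σ N(rest − s) over sources s of rest; N(one piece) = 1:
  size 1 → [1]=1  [3]=1  [5]=1
  size 2 → [0,1]=1  [1,3]=2  [1,5]=2  [3,5]=2  [4,5]=1
  size 3 → [0,1,3]=3  [0,1,5]=3  [1,3,5]=6  [1,4,5]=3  [2,4,5]=1  [3,4,5]=3
  size 4 → [0,1,3,5]=12  [0,1,4,5]=6  [1,2,4,5]=4  [1,3,4,5]=12  [2,3,4,5]=4
  first=0(o) contributes 20
  first=2(b) contributes 30
  first=3(e) contributes 10
|[w]| = 60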